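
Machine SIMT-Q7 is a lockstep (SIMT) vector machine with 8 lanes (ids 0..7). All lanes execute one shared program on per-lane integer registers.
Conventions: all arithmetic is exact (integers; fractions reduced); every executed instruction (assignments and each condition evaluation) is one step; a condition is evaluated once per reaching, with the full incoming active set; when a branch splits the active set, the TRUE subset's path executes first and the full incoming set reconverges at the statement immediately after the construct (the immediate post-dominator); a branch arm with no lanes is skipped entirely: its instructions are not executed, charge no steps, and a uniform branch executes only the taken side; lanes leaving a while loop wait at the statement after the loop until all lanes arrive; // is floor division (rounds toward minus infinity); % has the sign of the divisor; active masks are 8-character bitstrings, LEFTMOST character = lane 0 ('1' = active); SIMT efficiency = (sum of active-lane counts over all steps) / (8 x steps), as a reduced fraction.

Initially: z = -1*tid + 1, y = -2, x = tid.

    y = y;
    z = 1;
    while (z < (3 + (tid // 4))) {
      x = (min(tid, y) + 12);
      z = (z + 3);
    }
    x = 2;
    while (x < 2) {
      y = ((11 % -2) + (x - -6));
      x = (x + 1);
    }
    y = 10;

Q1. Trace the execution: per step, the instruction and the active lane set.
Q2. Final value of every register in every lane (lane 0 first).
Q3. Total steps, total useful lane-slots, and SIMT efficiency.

step 0: y <- y                       11111111
step 1: z <- 1                       11111111
step 2: eval (z < (3 + (tid // 4)))  11111111
step 3: x <- (min(tid, y) + 12)      11111111
step 4: z <- (z + 3)                 11111111
step 5: eval (z < (3 + (tid // 4)))  11111111
step 6: x <- 2                       11111111
step 7: eval (x < 2)                 11111111
step 8: y <- 10                      11111111

Answer: 9 steps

z: 4,4,4,4,4,4,4,4
y: 10,10,10,10,10,10,10,10
x: 2,2,2,2,2,2,2,2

steps = 9; useful = 72; efficiency = 72/72 = 1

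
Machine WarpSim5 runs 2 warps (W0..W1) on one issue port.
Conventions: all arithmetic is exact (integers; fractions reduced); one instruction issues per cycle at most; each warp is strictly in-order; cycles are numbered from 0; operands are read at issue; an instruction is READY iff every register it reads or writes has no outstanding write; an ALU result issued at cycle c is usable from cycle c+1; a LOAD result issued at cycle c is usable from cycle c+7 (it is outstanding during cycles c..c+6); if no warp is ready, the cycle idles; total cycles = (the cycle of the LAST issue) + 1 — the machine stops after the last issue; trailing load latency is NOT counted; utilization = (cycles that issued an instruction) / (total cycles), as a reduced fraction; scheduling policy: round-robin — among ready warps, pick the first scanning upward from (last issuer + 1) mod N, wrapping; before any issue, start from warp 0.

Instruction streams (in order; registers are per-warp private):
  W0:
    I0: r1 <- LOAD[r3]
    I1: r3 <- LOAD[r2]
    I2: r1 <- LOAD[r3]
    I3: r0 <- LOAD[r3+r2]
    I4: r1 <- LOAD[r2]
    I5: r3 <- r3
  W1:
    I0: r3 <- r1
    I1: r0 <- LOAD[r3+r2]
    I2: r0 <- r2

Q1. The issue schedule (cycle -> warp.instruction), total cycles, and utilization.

cycle 0: W0.I0
cycle 1: W1.I0
cycle 2: W0.I1
cycle 3: W1.I1
cycle 4: idle
cycle 5: idle
cycle 6: idle
cycle 7: idle
cycle 8: idle
cycle 9: W0.I2
cycle 10: W1.I2
cycle 11: W0.I3
cycle 12: idle
cycle 13: idle
cycle 14: idle
cycle 15: idle
cycle 16: W0.I4
cycle 17: W0.I5

Answer: 18 cycles, utilization 1/2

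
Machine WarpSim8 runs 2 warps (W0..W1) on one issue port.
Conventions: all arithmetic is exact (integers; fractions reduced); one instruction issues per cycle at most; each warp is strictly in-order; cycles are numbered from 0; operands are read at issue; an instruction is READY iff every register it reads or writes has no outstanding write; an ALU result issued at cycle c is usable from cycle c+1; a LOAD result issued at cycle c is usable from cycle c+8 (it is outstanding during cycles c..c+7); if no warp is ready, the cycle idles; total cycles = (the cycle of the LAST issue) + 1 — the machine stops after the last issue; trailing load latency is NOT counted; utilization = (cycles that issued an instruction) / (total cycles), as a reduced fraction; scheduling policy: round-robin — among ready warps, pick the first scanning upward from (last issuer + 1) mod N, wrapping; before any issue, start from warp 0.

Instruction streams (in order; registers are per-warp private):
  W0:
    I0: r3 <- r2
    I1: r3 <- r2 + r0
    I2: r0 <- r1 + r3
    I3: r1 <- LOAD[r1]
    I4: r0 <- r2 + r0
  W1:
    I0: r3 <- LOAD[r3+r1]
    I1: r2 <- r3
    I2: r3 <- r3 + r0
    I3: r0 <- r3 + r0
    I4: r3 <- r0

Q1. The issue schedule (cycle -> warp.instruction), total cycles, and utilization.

cycle 0: W0.I0
cycle 1: W1.I0
cycle 2: W0.I1
cycle 3: W0.I2
cycle 4: W0.I3
cycle 5: W0.I4
cycle 6: idle
cycle 7: idle
cycle 8: idle
cycle 9: W1.I1
cycle 10: W1.I2
cycle 11: W1.I3
cycle 12: W1.I4

Answer: 13 cycles, utilization 10/13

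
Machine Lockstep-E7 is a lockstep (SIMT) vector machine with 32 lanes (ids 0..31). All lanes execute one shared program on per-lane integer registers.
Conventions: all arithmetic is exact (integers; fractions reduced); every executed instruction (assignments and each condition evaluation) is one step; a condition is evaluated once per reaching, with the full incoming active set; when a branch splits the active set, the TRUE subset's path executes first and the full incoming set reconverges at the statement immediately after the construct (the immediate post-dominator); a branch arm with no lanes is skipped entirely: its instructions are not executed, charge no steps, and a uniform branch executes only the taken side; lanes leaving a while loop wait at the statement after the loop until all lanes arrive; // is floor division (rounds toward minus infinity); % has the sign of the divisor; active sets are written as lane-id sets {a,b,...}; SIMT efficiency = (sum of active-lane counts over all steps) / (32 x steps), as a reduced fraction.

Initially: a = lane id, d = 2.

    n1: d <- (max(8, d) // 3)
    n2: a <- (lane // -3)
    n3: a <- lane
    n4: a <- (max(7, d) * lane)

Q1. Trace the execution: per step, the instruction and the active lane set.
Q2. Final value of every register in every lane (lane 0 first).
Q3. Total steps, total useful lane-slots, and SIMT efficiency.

step 0: d <- (max(8, d) // 3)        {0,1,2,3,4,5,6,7,8,9,10,11,12,13,14,15,16,17,18,19,20,21,22,23,24,25,26,27,28,29,30,31}
step 1: a <- (lane // -3)            {0,1,2,3,4,5,6,7,8,9,10,11,12,13,14,15,16,17,18,19,20,21,22,23,24,25,26,27,28,29,30,31}
step 2: a <- lane                    {0,1,2,3,4,5,6,7,8,9,10,11,12,13,14,15,16,17,18,19,20,21,22,23,24,25,26,27,28,29,30,31}
step 3: a <- (max(7, d) * lane)      {0,1,2,3,4,5,6,7,8,9,10,11,12,13,14,15,16,17,18,19,20,21,22,23,24,25,26,27,28,29,30,31}

Answer: 4 steps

a: 0,7,14,21,28,35,42,49,56,63,70,77,84,91,98,105,112,119,126,133,140,147,154,161,168,175,182,189,196,203,210,217
d: 2,2,2,2,2,2,2,2,2,2,2,2,2,2,2,2,2,2,2,2,2,2,2,2,2,2,2,2,2,2,2,2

steps = 4; useful = 128; efficiency = 128/128 = 1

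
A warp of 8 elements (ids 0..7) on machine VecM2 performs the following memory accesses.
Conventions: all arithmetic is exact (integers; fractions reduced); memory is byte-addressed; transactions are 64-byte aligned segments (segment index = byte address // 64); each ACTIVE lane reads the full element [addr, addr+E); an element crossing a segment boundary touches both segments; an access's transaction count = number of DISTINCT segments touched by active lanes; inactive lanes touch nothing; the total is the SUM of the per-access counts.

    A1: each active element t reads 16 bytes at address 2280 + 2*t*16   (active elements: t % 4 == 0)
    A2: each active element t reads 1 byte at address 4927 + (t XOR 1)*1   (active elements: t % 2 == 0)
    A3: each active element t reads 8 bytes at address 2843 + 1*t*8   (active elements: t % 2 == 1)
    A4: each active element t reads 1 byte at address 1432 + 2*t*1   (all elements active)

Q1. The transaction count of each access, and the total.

A1: 2 transactions
A2: 1 transaction
A3: 2 transactions
A4: 1 transaction

Answer: 2,1,2,1; total 6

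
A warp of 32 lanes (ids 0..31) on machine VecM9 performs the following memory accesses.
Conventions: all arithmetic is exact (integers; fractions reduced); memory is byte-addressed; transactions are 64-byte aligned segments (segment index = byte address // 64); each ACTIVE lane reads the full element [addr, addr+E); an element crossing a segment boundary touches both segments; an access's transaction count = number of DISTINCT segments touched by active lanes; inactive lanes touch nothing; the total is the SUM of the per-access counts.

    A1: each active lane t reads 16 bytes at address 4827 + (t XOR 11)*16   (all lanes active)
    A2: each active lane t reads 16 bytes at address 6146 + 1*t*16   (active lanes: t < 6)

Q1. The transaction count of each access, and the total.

A1: 9 transactions
A2: 2 transactions

Answer: 9,2; total 11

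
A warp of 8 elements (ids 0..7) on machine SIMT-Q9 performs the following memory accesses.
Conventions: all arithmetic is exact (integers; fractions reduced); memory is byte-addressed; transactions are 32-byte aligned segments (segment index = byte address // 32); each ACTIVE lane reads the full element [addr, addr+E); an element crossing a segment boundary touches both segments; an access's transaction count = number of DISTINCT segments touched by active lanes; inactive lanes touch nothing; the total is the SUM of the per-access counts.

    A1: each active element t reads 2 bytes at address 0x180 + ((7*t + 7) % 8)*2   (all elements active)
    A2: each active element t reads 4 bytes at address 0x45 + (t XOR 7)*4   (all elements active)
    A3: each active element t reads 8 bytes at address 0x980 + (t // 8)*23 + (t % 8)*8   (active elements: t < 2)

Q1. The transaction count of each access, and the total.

A1: 1 transaction
A2: 2 transactions
A3: 1 transaction

Answer: 1,2,1; total 4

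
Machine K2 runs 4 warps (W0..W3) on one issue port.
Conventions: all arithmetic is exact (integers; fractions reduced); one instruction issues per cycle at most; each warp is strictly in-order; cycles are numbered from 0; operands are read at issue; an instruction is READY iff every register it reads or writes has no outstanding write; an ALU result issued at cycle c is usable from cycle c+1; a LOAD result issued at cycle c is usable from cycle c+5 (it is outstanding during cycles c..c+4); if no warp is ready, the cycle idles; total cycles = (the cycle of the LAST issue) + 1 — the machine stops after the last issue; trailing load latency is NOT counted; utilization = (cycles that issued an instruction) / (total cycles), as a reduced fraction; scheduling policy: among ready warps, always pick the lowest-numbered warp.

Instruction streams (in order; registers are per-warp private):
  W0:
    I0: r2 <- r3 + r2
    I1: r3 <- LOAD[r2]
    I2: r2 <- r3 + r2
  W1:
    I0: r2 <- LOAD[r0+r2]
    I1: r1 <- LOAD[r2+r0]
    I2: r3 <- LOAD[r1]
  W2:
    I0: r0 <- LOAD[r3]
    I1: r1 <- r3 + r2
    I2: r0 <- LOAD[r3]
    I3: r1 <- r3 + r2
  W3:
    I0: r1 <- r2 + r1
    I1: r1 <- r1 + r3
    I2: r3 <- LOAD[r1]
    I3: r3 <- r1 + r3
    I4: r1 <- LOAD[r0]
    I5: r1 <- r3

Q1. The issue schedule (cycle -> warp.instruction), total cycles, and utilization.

cycle 0: W0.I0
cycle 1: W0.I1
cycle 2: W1.I0
cycle 3: W2.I0
cycle 4: W2.I1
cycle 5: W3.I0
cycle 6: W0.I2
cycle 7: W1.I1
cycle 8: W2.I2
cycle 9: W2.I3
cycle 10: W3.I1
cycle 11: W3.I2
cycle 12: W1.I2
cycle 13: idle
cycle 14: idle
cycle 15: idle
cycle 16: W3.I3
cycle 17: W3.I4
cycle 18: idle
cycle 19: idle
cycle 20: idle
cycle 21: idle
cycle 22: W3.I5

Answer: 23 cycles, utilization 16/23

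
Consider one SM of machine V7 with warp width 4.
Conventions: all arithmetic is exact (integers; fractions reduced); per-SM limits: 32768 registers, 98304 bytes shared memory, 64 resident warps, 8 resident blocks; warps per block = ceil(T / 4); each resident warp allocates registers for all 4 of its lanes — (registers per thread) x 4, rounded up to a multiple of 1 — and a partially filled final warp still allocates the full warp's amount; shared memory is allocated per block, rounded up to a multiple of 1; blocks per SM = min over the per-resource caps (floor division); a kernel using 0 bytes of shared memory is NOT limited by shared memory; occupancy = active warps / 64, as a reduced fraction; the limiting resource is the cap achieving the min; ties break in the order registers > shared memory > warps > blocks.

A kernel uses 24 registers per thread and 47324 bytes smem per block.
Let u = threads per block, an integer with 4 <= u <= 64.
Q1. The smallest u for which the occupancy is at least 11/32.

Answer: u = 41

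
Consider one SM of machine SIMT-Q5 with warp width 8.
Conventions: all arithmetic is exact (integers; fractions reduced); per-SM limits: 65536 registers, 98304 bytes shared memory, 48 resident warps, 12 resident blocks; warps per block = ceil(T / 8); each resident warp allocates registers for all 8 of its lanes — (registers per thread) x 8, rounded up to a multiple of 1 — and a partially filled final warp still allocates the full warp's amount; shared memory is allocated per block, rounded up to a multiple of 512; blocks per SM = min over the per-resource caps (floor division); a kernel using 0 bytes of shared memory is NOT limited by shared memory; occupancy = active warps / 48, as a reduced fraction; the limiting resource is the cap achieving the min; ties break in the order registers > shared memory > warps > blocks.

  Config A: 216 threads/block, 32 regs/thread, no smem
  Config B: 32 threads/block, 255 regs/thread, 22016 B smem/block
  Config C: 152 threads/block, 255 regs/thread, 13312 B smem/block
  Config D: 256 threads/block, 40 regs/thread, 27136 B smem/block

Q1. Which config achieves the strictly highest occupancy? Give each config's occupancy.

occupancies: A 9/16, B 1/3, C 19/48, D 2/3

Answer: D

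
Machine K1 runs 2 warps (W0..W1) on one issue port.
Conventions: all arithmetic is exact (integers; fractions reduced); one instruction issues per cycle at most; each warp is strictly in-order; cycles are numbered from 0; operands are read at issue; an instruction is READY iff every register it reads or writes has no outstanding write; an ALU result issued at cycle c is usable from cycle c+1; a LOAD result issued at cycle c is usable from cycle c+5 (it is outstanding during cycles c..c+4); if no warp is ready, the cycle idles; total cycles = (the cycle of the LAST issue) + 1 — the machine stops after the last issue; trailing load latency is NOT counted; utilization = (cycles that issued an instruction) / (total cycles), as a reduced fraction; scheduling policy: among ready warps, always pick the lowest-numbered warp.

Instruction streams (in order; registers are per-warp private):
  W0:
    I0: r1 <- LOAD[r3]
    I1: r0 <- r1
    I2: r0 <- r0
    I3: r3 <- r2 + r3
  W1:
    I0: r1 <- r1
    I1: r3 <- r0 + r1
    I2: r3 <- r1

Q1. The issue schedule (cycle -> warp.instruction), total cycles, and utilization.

cycle 0: W0.I0
cycle 1: W1.I0
cycle 2: W1.I1
cycle 3: W1.I2
cycle 4: idle
cycle 5: W0.I1
cycle 6: W0.I2
cycle 7: W0.I3

Answer: 8 cycles, utilization 7/8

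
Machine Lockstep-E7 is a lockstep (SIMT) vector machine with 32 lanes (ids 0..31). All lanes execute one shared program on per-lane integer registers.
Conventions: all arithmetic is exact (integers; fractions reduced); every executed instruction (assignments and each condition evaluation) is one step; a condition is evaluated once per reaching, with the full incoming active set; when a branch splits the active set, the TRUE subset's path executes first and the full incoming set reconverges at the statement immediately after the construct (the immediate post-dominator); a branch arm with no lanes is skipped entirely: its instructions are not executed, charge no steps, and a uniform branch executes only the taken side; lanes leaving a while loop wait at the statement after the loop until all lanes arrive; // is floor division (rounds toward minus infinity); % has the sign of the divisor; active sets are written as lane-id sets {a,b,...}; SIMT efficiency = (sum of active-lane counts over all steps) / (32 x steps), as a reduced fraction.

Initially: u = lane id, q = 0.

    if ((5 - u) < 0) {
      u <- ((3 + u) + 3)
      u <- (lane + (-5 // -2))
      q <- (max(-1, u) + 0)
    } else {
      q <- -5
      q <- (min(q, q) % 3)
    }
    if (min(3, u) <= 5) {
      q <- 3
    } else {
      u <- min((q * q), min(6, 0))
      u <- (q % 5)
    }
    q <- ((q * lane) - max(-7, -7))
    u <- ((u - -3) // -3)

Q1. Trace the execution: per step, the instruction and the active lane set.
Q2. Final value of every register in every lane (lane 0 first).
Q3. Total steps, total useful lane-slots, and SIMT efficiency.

step 0: eval ((5 - u) < 0)           {0,1,2,3,4,5,6,7,8,9,10,11,12,13,14,15,16,17,18,19,20,21,22,23,24,25,26,27,28,29,30,31}
step 1: u <- ((3 + u) + 3)           {6,7,8,9,10,11,12,13,14,15,16,17,18,19,20,21,22,23,24,25,26,27,28,29,30,31}
step 2: u <- (lane + (-5 // -2))     {6,7,8,9,10,11,12,13,14,15,16,17,18,19,20,21,22,23,24,25,26,27,28,29,30,31}
step 3: q <- (max(-1, u) + 0)        {6,7,8,9,10,11,12,13,14,15,16,17,18,19,20,21,22,23,24,25,26,27,28,29,30,31}
step 4: q <- -5                      {0,1,2,3,4,5}
step 5: q <- (min(q, q) % 3)         {0,1,2,3,4,5}
step 6: eval (min(3, u) <= 5)        {0,1,2,3,4,5,6,7,8,9,10,11,12,13,14,15,16,17,18,19,20,21,22,23,24,25,26,27,28,29,30,31}
step 7: q <- 3                       {0,1,2,3,4,5,6,7,8,9,10,11,12,13,14,15,16,17,18,19,20,21,22,23,24,25,26,27,28,29,30,31}
step 8: q <- ((q * lane) - max(-7, -7)) {0,1,2,3,4,5,6,7,8,9,10,11,12,13,14,15,16,17,18,19,20,21,22,23,24,25,26,27,28,29,30,31}
step 9: u <- ((u - -3) // -3)        {0,1,2,3,4,5,6,7,8,9,10,11,12,13,14,15,16,17,18,19,20,21,22,23,24,25,26,27,28,29,30,31}

Answer: 10 steps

u: -1,-2,-2,-2,-3,-3,-4,-4,-5,-5,-5,-6,-6,-6,-7,-7,-7,-8,-8,-8,-9,-9,-9,-10,-10,-10,-11,-11,-11,-12,-12,-12
q: 7,10,13,16,19,22,25,28,31,34,37,40,43,46,49,52,55,58,61,64,67,70,73,76,79,82,85,88,91,94,97,100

steps = 10; useful = 250; efficiency = 250/320 = 25/32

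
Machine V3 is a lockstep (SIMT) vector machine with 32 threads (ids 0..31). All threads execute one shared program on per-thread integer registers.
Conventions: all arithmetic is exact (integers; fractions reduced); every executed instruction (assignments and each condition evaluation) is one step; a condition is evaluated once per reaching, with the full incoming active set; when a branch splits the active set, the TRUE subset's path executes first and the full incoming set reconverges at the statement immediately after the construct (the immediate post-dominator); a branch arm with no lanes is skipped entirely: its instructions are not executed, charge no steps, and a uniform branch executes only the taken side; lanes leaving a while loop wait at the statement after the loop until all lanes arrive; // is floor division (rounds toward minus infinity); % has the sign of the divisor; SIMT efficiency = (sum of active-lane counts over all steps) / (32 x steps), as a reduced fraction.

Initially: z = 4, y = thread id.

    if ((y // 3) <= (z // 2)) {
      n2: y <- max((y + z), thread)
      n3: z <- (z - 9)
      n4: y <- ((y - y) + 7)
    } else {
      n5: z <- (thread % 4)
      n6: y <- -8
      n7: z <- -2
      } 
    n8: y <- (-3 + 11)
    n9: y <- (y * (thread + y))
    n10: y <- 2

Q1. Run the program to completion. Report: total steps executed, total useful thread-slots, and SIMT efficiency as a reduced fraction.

Answer: 10 steps, 224 useful, 7/10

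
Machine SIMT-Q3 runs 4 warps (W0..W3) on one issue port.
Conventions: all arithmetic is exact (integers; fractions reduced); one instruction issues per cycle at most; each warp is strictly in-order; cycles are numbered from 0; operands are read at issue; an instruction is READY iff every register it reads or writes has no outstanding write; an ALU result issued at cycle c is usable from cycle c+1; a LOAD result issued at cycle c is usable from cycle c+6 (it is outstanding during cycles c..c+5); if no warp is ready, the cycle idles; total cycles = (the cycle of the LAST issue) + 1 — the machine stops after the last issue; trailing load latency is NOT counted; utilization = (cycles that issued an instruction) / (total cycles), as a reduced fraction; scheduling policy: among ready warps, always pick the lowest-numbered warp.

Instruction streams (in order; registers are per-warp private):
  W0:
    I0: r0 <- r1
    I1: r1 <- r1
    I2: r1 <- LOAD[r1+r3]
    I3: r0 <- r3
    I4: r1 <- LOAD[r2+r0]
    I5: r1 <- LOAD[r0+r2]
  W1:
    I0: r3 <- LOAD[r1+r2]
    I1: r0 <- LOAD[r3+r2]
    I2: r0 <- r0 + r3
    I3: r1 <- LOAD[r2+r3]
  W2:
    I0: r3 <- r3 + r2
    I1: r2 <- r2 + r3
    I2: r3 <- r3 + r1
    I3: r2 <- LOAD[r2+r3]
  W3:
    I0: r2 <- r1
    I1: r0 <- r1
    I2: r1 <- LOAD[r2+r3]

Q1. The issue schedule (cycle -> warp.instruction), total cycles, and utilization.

cycle 0: W0.I0
cycle 1: W0.I1
cycle 2: W0.I2
cycle 3: W0.I3
cycle 4: W1.I0
cycle 5: W2.I0
cycle 6: W2.I1
cycle 7: W2.I2
cycle 8: W0.I4
cycle 9: W2.I3
cycle 10: W1.I1
cycle 11: W3.I0
cycle 12: W3.I1
cycle 13: W3.I2
cycle 14: W0.I5
cycle 15: idle
cycle 16: W1.I2
cycle 17: W1.I3

Answer: 18 cycles, utilization 17/18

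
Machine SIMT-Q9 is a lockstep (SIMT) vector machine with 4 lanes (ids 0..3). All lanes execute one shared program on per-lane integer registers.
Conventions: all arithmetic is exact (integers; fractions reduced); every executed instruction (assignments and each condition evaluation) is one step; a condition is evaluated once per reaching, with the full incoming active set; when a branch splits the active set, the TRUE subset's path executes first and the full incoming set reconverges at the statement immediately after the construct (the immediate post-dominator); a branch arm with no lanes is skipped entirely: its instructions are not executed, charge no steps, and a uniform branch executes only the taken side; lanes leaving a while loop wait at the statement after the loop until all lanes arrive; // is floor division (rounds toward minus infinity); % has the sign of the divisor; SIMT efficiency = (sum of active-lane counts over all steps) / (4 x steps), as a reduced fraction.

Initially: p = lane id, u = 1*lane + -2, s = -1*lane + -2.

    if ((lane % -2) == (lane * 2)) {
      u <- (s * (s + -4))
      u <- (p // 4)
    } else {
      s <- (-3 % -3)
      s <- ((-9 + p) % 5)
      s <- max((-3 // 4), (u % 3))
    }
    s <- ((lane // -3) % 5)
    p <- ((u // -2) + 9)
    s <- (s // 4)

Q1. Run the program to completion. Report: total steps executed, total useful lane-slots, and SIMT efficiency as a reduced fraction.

Answer: 9 steps, 27 useful, 3/4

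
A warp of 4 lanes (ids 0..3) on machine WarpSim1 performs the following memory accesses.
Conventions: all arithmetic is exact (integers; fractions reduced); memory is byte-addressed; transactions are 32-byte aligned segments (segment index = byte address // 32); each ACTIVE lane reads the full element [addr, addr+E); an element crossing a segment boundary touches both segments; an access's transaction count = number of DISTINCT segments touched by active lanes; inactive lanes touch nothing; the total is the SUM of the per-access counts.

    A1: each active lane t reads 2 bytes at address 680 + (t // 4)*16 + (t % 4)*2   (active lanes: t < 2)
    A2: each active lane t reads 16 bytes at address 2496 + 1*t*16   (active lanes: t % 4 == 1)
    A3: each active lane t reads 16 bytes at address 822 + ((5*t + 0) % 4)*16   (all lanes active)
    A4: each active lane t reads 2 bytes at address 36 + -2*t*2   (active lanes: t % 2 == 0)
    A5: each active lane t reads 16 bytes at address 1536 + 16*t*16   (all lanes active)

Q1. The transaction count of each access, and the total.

A1: 1 transaction
A2: 1 transaction
A3: 3 transactions
A4: 2 transactions
A5: 4 transactions

Answer: 1,1,3,2,4; total 11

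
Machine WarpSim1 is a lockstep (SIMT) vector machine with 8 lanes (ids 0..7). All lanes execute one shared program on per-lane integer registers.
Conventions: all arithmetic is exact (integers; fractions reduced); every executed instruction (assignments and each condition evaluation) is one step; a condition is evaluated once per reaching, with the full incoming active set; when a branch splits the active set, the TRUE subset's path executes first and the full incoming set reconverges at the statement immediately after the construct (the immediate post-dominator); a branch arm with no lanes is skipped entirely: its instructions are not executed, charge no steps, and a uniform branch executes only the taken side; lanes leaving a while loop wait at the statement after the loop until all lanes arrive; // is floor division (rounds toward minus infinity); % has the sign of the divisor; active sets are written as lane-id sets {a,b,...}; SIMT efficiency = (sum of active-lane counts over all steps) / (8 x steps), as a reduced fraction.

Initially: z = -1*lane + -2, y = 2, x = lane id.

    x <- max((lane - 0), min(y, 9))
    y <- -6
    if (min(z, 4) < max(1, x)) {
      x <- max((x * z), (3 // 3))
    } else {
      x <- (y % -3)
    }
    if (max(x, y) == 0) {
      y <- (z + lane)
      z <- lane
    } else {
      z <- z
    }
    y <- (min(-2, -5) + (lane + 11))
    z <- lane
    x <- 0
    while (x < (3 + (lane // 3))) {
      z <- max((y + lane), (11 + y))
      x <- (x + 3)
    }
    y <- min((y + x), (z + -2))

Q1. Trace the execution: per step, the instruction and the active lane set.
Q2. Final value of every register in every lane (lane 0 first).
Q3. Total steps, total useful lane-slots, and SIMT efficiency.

step 0: x <- max((lane - 0), min(y, 9)) {0,1,2,3,4,5,6,7}
step 1: y <- -6                      {0,1,2,3,4,5,6,7}
step 2: eval (min(z, 4) < max(1, x)) {0,1,2,3,4,5,6,7}
step 3: x <- max((x * z), (3 // 3))  {0,1,2,3,4,5,6,7}
step 4: eval (max(x, y) == 0)        {0,1,2,3,4,5,6,7}
step 5: z <- z                       {0,1,2,3,4,5,6,7}
step 6: y <- (min(-2, -5) + (lane + 11)) {0,1,2,3,4,5,6,7}
step 7: z <- lane                    {0,1,2,3,4,5,6,7}
step 8: x <- 0                       {0,1,2,3,4,5,6,7}
step 9: eval (x < (3 + (lane // 3))) {0,1,2,3,4,5,6,7}
step 10: z <- max((y + lane), (11 + y)) {0,1,2,3,4,5,6,7}
step 11: x <- (x + 3)                 {0,1,2,3,4,5,6,7}
step 12: eval (x < (3 + (lane // 3))) {0,1,2,3,4,5,6,7}
step 13: z <- max((y + lane), (11 + y)) {3,4,5,6,7}
step 14: x <- (x + 3)                 {3,4,5,6,7}
step 15: eval (x < (3 + (lane // 3))) {3,4,5,6,7}
step 16: y <- min((y + x), (z + -2))  {0,1,2,3,4,5,6,7}

Answer: 17 steps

z: 17,18,19,20,21,22,23,24
y: 9,10,11,15,16,17,18,19
x: 3,3,3,6,6,6,6,6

steps = 17; useful = 127; efficiency = 127/136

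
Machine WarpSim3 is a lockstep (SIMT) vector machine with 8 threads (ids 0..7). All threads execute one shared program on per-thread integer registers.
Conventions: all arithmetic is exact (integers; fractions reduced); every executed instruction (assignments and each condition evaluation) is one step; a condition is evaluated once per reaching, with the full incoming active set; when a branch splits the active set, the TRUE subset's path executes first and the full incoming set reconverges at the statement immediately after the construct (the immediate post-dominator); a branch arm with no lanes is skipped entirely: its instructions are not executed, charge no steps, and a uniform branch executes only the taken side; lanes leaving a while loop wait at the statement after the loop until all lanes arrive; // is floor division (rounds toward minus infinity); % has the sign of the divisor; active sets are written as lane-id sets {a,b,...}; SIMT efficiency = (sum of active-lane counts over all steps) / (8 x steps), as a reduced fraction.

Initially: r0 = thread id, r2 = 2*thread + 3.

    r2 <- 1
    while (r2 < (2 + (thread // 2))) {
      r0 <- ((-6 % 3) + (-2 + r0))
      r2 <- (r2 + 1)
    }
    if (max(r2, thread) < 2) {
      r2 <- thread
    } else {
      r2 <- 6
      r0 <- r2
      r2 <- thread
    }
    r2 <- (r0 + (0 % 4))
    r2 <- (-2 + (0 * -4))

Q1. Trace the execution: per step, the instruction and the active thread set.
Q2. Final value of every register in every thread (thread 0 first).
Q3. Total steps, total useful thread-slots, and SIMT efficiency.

step 0: r2 <- 1                      {0,1,2,3,4,5,6,7}
step 1: eval (r2 < (2 + (thread // 2))) {0,1,2,3,4,5,6,7}
step 2: r0 <- ((-6 % 3) + (-2 + r0)) {0,1,2,3,4,5,6,7}
step 3: r2 <- (r2 + 1)               {0,1,2,3,4,5,6,7}
step 4: eval (r2 < (2 + (thread // 2))) {0,1,2,3,4,5,6,7}
step 5: r0 <- ((-6 % 3) + (-2 + r0)) {2,3,4,5,6,7}
step 6: r2 <- (r2 + 1)               {2,3,4,5,6,7}
step 7: eval (r2 < (2 + (thread // 2))) {2,3,4,5,6,7}
step 8: r0 <- ((-6 % 3) + (-2 + r0)) {4,5,6,7}
step 9: r2 <- (r2 + 1)               {4,5,6,7}
step 10: eval (r2 < (2 + (thread // 2))) {4,5,6,7}
step 11: r0 <- ((-6 % 3) + (-2 + r0)) {6,7}
step 12: r2 <- (r2 + 1)               {6,7}
step 13: eval (r2 < (2 + (thread // 2))) {6,7}
step 14: eval (max(r2, thread) < 2)   {0,1,2,3,4,5,6,7}
step 15: r2 <- 6                      {0,1,2,3,4,5,6,7}
step 16: r0 <- r2                     {0,1,2,3,4,5,6,7}
step 17: r2 <- thread                 {0,1,2,3,4,5,6,7}
step 18: r2 <- (r0 + (0 % 4))         {0,1,2,3,4,5,6,7}
step 19: r2 <- (-2 + (0 * -4))        {0,1,2,3,4,5,6,7}

Answer: 20 steps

r0: 6,6,6,6,6,6,6,6
r2: -2,-2,-2,-2,-2,-2,-2,-2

steps = 20; useful = 124; efficiency = 124/160 = 31/40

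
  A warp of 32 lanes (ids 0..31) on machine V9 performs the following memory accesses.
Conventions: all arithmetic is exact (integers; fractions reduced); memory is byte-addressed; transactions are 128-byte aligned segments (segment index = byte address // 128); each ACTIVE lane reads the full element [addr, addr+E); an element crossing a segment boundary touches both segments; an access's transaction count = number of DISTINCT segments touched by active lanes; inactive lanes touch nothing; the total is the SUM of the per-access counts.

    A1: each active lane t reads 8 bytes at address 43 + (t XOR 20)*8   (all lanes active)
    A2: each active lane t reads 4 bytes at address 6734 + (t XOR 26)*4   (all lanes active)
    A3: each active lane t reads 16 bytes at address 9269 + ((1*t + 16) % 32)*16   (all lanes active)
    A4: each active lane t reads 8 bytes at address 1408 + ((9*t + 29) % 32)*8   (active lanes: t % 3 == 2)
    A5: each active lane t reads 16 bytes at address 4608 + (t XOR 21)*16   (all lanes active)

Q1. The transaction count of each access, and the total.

A1: 3 transactions
A2: 2 transactions
A3: 5 transactions
A4: 2 transactions
A5: 4 transactions

Answer: 3,2,5,2,4; total 16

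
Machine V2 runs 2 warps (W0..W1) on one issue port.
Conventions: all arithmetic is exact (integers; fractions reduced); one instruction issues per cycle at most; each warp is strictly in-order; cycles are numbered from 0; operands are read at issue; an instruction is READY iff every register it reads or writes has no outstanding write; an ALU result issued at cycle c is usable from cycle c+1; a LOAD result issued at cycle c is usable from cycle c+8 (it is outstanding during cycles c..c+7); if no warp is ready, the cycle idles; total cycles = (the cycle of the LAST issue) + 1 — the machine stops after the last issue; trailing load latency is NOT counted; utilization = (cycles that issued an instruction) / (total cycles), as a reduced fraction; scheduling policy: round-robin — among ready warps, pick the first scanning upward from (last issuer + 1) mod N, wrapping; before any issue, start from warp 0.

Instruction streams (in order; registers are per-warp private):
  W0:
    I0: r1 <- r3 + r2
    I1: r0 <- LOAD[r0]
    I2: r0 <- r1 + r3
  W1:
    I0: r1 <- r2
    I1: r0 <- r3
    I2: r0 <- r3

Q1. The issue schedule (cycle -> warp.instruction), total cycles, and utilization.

cycle 0: W0.I0
cycle 1: W1.I0
cycle 2: W0.I1
cycle 3: W1.I1
cycle 4: W1.I2
cycle 5: idle
cycle 6: idle
cycle 7: idle
cycle 8: idle
cycle 9: idle
cycle 10: W0.I2

Answer: 11 cycles, utilization 6/11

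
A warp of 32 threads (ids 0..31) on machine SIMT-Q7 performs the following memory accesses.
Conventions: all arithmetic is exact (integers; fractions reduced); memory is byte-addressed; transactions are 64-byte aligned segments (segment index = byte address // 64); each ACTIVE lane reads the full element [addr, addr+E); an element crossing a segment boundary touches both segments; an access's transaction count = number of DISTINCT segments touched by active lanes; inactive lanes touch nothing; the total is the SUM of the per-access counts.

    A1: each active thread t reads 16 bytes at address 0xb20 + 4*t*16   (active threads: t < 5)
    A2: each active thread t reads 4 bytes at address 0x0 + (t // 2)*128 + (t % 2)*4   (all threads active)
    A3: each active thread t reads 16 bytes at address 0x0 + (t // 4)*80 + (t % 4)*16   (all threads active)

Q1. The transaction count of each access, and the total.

A1: 5 transactions
A2: 16 transactions
A3: 10 transactions

Answer: 5,16,10; total 31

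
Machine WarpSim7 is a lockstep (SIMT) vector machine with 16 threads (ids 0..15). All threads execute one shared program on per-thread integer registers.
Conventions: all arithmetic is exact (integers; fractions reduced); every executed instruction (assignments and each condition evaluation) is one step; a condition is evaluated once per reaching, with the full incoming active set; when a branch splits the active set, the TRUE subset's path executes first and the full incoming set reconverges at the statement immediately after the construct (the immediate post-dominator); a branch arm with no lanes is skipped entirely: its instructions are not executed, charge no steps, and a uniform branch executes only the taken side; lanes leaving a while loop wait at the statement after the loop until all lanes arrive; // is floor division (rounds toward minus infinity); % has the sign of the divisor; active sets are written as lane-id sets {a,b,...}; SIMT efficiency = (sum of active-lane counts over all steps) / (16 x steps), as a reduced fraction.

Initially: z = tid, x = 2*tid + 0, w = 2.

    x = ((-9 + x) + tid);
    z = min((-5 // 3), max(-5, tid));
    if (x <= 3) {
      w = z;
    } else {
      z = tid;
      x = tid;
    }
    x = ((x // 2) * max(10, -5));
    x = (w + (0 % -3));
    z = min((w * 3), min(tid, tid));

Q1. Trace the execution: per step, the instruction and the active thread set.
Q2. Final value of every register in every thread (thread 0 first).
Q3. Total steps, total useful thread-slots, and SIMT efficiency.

step 0: x <- ((-9 + x) + tid)        {0,1,2,3,4,5,6,7,8,9,10,11,12,13,14,15}
step 1: z <- min((-5 // 3), max(-5, tid)) {0,1,2,3,4,5,6,7,8,9,10,11,12,13,14,15}
step 2: eval (x <= 3)                {0,1,2,3,4,5,6,7,8,9,10,11,12,13,14,15}
step 3: w <- z                       {0,1,2,3,4}
step 4: z <- tid                     {5,6,7,8,9,10,11,12,13,14,15}
step 5: x <- tid                     {5,6,7,8,9,10,11,12,13,14,15}
step 6: x <- ((x // 2) * max(10, -5)) {0,1,2,3,4,5,6,7,8,9,10,11,12,13,14,15}
step 7: x <- (w + (0 % -3))          {0,1,2,3,4,5,6,7,8,9,10,11,12,13,14,15}
step 8: z <- min((w * 3), min(tid, tid)) {0,1,2,3,4,5,6,7,8,9,10,11,12,13,14,15}

Answer: 9 steps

z: -6,-6,-6,-6,-6,5,6,6,6,6,6,6,6,6,6,6
x: -2,-2,-2,-2,-2,2,2,2,2,2,2,2,2,2,2,2
w: -2,-2,-2,-2,-2,2,2,2,2,2,2,2,2,2,2,2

steps = 9; useful = 123; efficiency = 123/144 = 41/48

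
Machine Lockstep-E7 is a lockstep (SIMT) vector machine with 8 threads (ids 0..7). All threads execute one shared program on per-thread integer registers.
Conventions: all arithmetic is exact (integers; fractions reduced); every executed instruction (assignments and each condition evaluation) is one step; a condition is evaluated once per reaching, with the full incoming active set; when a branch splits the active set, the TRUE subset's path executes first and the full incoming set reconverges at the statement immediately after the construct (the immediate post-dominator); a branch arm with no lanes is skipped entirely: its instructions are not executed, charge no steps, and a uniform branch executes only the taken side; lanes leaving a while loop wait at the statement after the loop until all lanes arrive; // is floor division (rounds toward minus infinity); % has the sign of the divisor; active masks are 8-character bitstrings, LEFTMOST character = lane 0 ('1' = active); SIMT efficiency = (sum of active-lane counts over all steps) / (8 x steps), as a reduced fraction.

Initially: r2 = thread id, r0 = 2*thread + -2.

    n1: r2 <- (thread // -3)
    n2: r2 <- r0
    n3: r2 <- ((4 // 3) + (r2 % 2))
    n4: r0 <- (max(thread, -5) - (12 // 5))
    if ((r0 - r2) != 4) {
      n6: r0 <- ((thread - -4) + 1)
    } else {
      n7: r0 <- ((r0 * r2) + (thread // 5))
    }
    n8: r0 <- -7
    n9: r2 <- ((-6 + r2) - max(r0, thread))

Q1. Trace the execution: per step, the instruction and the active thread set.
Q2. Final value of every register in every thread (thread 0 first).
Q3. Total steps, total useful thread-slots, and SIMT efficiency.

step 0: r2 <- (thread // -3)         11111111
step 1: r2 <- r0                     11111111
step 2: r2 <- ((4 // 3) + (r2 % 2))  11111111
step 3: r0 <- (max(thread, -5) - (12 // 5)) 11111111
step 4: eval ((r0 - r2) != 4)        11111111
step 5: r0 <- ((thread - -4) + 1)    11111110
step 6: r0 <- ((r0 * r2) + (thread // 5)) 00000001
step 7: r0 <- -7                     11111111
step 8: r2 <- ((-6 + r2) - max(r0, thread)) 11111111

Answer: 9 steps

r2: -5,-6,-7,-8,-9,-10,-11,-12
r0: -7,-7,-7,-7,-7,-7,-7,-7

steps = 9; useful = 64; efficiency = 64/72 = 8/9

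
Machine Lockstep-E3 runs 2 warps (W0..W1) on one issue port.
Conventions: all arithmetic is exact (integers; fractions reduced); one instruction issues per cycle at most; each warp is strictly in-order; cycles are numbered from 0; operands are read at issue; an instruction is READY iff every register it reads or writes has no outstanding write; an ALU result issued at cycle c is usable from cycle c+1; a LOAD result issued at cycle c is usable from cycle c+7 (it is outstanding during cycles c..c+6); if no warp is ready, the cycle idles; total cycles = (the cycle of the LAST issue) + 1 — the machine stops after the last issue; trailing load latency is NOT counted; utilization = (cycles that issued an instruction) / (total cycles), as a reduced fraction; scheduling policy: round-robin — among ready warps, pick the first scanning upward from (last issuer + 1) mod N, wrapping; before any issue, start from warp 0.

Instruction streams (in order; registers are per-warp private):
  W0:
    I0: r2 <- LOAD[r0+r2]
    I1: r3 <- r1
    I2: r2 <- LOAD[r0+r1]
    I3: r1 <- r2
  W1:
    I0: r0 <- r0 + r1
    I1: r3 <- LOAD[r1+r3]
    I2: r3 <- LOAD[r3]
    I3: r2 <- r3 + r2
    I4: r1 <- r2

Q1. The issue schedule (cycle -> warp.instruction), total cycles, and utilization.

cycle 0: W0.I0
cycle 1: W1.I0
cycle 2: W0.I1
cycle 3: W1.I1
cycle 4: idle
cycle 5: idle
cycle 6: idle
cycle 7: W0.I2
cycle 8: idle
cycle 9: idle
cycle 10: W1.I2
cycle 11: idle
cycle 12: idle
cycle 13: idle
cycle 14: W0.I3
cycle 15: idle
cycle 16: idle
cycle 17: W1.I3
cycle 18: W1.I4

Answer: 19 cycles, utilization 9/19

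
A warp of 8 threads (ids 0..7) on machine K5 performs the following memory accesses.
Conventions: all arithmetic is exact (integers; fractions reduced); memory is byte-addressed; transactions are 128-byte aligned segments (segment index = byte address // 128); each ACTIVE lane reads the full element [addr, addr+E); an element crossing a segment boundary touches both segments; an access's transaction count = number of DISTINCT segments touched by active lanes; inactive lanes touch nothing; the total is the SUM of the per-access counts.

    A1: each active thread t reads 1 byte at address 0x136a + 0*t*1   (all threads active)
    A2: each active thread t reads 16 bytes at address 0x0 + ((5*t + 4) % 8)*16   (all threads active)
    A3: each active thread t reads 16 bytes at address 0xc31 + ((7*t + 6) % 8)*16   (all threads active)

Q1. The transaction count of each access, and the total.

A1: 1 transaction
A2: 1 transaction
A3: 2 transactions

Answer: 1,1,2; total 4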